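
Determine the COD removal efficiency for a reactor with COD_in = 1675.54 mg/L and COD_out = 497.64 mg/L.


eta = (COD_in - COD_out) / COD_in * 100
= (1675.54 - 497.64) / 1675.54 * 100
= 70.2997%

70.2997%


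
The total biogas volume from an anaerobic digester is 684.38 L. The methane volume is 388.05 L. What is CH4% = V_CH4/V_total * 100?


CH4% = V_CH4 / V_total * 100
= 388.05 / 684.38 * 100
= 56.7010%

56.7010%


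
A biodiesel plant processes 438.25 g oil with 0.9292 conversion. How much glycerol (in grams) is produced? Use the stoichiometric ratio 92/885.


glycerol = oil * conv * (92/885)
= 438.25 * 0.9292 * 92 / 885
= 42.3327 g

42.3327 g


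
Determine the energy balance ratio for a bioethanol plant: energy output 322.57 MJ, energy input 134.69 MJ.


EROI = E_out / E_in
= 322.57 / 134.69
= 2.3949

2.3949


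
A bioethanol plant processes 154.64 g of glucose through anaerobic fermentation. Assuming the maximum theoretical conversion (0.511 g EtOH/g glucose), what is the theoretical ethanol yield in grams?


Theoretical ethanol yield: m_EtOH = 0.511 * m_glucose
m_EtOH = 0.511 * 154.64 = 79.0210 g

79.0210 g


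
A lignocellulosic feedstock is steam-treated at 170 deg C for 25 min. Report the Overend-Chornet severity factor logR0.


logR0 = log10(t * exp((T - 100) / 14.75))
= log10(25 * exp((170 - 100) / 14.75))
= 3.4590

3.4590


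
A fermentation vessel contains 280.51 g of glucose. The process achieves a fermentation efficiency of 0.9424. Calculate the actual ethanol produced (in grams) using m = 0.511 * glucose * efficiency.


Actual ethanol: m = 0.511 * 280.51 * 0.9424
m = 135.0842 g

135.0842 g


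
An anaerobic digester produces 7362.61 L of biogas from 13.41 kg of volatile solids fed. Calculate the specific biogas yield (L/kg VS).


Y = V / VS
= 7362.61 / 13.41
= 549.0388 L/kg VS

549.0388 L/kg VS


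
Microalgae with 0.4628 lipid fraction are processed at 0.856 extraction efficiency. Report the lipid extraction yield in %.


Y = lipid_content * extraction_eff * 100
= 0.4628 * 0.856 * 100
= 39.6157%

39.6157%


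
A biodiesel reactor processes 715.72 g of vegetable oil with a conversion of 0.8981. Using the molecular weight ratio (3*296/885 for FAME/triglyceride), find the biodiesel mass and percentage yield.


m_FAME = oil * conv * (3 * 296 / 885) = oil * conv * (888/885)
= 715.72 * 0.8981 * 888 / 885
= 644.9671 g
Y = m_FAME / oil * 100 = conv * (888/885) * 100
= 0.8981 * 888 / 885 * 100
= 90.11%

644.9671 g FAME; Y = 90.11%


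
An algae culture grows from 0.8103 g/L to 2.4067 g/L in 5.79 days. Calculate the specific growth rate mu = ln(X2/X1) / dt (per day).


mu = ln(X2/X1) / dt
= ln(2.4067/0.8103) / 5.79
= 0.1880 per day

0.1880 per day


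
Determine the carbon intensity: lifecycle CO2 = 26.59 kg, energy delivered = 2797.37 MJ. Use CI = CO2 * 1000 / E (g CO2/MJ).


CI = CO2 * 1000 / E
= 26.59 * 1000 / 2797.37
= 9.5054 g CO2/MJ

9.5054 g CO2/MJ


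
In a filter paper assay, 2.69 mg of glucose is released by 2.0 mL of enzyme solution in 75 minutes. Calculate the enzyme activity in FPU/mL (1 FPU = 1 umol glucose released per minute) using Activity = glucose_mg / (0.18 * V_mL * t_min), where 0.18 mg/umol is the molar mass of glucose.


Activity = glucose_mg / (0.18 mg/umol * V_mL * t_min)
= 2.69 / (0.18 * 2.0 * 75)
= 0.0996 FPU/mL

0.0996 FPU/mL


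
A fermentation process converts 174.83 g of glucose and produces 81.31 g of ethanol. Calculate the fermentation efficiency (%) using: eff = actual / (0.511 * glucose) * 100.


Fermentation efficiency = (actual / (0.511 * glucose)) * 100
= (81.31 / (0.511 * 174.83)) * 100
= 91.0138%

91.0138%


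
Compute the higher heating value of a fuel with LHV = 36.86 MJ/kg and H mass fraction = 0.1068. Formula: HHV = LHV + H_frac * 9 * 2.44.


HHV = LHV + H_frac * 9 * 2.44
= 36.86 + 0.1068 * 9 * 2.44
= 39.2053 MJ/kg

39.2053 MJ/kg


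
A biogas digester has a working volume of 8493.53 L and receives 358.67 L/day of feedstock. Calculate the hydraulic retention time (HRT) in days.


HRT = V / Q
= 8493.53 / 358.67
= 23.6806 days

23.6806 days


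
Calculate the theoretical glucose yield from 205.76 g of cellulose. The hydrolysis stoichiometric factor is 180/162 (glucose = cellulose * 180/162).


glucose = cellulose * 180/162
= 205.76 * 180/162
= 228.6222 g

228.6222 g


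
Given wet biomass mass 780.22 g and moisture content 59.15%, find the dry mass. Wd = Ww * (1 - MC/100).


Wd = Ww * (1 - MC/100)
= 780.22 * (1 - 59.15/100)
= 318.7199 g

318.7199 g


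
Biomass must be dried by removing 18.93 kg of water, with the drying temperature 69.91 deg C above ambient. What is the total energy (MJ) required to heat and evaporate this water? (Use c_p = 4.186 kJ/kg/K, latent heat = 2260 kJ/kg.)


E = m_water * (4.186 * dT + 2260) / 1000
= 18.93 * (4.186 * 69.91 + 2260) / 1000
= 48.3215 MJ

48.3215 MJ


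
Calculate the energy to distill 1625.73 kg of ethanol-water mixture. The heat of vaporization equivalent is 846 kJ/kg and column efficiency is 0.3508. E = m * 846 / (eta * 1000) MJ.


E = m * 846 / (eta * 1000)
= 1625.73 * 846 / (0.3508 * 1000)
= 3920.6601 MJ

3920.6601 MJ


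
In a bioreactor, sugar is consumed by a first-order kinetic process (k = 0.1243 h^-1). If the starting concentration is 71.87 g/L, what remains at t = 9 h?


S = S0 * exp(-k * t)
S = 71.87 * exp(-0.1243 * 9)
S = 23.4802 g/L

23.4802 g/L


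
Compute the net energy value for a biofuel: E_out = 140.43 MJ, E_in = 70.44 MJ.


NEV = E_out - E_in
= 140.43 - 70.44
= 69.9900 MJ

69.9900 MJ


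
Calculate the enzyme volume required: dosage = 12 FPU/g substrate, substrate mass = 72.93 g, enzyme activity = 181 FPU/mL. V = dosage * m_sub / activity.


V = dosage * m_sub / activity
V = 12 * 72.93 / 181
V = 4.8351 mL

4.8351 mL


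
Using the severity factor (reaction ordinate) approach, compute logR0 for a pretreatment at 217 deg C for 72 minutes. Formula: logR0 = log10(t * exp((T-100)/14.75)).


logR0 = log10(t * exp((T - 100) / 14.75))
= log10(72 * exp((217 - 100) / 14.75))
= 5.3022

5.3022


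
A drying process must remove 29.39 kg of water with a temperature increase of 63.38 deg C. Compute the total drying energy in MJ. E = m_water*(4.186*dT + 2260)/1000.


E = m_water * (4.186 * dT + 2260) / 1000
= 29.39 * (4.186 * 63.38 + 2260) / 1000
= 74.2188 MJ

74.2188 MJ


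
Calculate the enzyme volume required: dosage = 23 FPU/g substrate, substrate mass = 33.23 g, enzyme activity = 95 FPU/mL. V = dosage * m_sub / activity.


V = dosage * m_sub / activity
V = 23 * 33.23 / 95
V = 8.0452 mL

8.0452 mL


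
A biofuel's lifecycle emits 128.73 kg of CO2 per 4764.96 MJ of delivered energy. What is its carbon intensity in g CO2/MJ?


CI = CO2 * 1000 / E
= 128.73 * 1000 / 4764.96
= 27.0160 g CO2/MJ

27.0160 g CO2/MJ


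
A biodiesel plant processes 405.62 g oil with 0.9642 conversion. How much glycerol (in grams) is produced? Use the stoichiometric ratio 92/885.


glycerol = oil * conv * (92/885)
= 405.62 * 0.9642 * 92 / 885
= 40.6566 g

40.6566 g


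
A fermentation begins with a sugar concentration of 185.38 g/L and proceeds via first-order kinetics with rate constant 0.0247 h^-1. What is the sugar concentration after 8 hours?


S = S0 * exp(-k * t)
S = 185.38 * exp(-0.0247 * 8)
S = 152.1410 g/L

152.1410 g/L


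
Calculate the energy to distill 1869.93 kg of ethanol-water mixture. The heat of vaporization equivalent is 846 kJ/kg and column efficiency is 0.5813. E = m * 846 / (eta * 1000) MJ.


E = m * 846 / (eta * 1000)
= 1869.93 * 846 / (0.5813 * 1000)
= 2721.4189 MJ

2721.4189 MJ


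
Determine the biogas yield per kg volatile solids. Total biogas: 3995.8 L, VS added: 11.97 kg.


Y = V / VS
= 3995.8 / 11.97
= 333.8179 L/kg VS

333.8179 L/kg VS


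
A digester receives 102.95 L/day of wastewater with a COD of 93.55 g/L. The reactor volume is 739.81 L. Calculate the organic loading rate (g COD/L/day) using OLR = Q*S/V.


OLR = Q * S / V
= 102.95 * 93.55 / 739.81
= 13.0182 g/L/day

13.0182 g/L/day


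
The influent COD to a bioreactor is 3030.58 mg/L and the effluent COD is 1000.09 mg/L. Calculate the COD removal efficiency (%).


eta = (COD_in - COD_out) / COD_in * 100
= (3030.58 - 1000.09) / 3030.58 * 100
= 67.0000%

67.0000%


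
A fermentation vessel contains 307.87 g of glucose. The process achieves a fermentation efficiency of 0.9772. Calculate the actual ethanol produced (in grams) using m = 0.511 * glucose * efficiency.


Actual ethanol: m = 0.511 * 307.87 * 0.9772
m = 153.7346 g

153.7346 g


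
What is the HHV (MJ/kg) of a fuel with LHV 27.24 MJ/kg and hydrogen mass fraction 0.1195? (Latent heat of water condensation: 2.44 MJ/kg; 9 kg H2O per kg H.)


HHV = LHV + H_frac * 9 * 2.44
= 27.24 + 0.1195 * 9 * 2.44
= 29.8642 MJ/kg

29.8642 MJ/kg


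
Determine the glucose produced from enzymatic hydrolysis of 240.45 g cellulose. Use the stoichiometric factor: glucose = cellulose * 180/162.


glucose = cellulose * 180/162
= 240.45 * 180/162
= 267.1667 g

267.1667 g


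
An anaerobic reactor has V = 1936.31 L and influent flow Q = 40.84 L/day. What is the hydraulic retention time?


HRT = V / Q
= 1936.31 / 40.84
= 47.4121 days

47.4121 days


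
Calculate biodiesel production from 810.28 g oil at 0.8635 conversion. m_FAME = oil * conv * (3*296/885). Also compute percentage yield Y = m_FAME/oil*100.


m_FAME = oil * conv * (3 * 296 / 885) = oil * conv * (888/885)
= 810.28 * 0.8635 * 888 / 885
= 702.0486 g
Y = m_FAME / oil * 100 = conv * (888/885) * 100
= 0.8635 * 888 / 885 * 100
= 86.64%

702.0486 g FAME; Y = 86.64%


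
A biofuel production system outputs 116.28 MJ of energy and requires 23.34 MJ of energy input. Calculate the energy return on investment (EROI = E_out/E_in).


EROI = E_out / E_in
= 116.28 / 23.34
= 4.9820

4.9820


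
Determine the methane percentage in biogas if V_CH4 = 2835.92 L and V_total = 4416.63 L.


CH4% = V_CH4 / V_total * 100
= 2835.92 / 4416.63 * 100
= 64.2100%

64.2100%


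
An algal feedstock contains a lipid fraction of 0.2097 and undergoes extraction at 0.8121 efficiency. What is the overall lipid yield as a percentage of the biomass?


Y = lipid_content * extraction_eff * 100
= 0.2097 * 0.8121 * 100
= 17.0297%

17.0297%


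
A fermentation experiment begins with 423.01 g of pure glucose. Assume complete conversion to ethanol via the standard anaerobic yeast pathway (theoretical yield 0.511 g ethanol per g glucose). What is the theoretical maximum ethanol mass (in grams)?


Theoretical ethanol yield: m_EtOH = 0.511 * m_glucose
m_EtOH = 0.511 * 423.01 = 216.1581 g

216.1581 g


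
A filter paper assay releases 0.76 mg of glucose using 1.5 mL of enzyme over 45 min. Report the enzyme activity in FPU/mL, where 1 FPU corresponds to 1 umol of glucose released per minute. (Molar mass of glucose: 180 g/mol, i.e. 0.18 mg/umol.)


Activity = glucose_mg / (0.18 mg/umol * V_mL * t_min)
= 0.76 / (0.18 * 1.5 * 45)
= 0.0626 FPU/mL

0.0626 FPU/mL


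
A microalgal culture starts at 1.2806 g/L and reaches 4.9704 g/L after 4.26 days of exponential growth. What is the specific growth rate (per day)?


mu = ln(X2/X1) / dt
= ln(4.9704/1.2806) / 4.26
= 0.3184 per day

0.3184 per day


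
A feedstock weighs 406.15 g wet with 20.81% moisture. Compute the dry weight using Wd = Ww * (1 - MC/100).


Wd = Ww * (1 - MC/100)
= 406.15 * (1 - 20.81/100)
= 321.6302 g

321.6302 g


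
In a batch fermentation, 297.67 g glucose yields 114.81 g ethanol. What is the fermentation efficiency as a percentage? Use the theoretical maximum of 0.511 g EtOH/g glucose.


Fermentation efficiency = (actual / (0.511 * glucose)) * 100
= (114.81 / (0.511 * 297.67)) * 100
= 75.4786%

75.4786%


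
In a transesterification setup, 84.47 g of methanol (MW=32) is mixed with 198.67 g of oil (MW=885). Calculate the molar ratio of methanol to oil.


Molar ratio = n_MeOH / n_oil = (MeOH/32) / (oil/885) = (MeOH * 885) / (32 * oil)
= (84.47 * 885) / (32 * 198.67)
= 11.7588

11.7588


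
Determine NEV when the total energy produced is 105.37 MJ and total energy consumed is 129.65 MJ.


NEV = E_out - E_in
= 105.37 - 129.65
= -24.2800 MJ

-24.2800 MJ


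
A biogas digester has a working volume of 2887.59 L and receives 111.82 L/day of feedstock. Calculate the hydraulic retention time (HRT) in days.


HRT = V / Q
= 2887.59 / 111.82
= 25.8236 days

25.8236 days


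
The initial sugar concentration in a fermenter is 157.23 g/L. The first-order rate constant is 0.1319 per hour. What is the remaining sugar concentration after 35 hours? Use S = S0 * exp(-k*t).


S = S0 * exp(-k * t)
S = 157.23 * exp(-0.1319 * 35)
S = 1.5546 g/L

1.5546 g/L


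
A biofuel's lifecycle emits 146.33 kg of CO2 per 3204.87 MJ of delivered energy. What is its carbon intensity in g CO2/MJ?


CI = CO2 * 1000 / E
= 146.33 * 1000 / 3204.87
= 45.6586 g CO2/MJ

45.6586 g CO2/MJ


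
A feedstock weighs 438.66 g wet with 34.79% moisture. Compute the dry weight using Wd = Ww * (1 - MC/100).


Wd = Ww * (1 - MC/100)
= 438.66 * (1 - 34.79/100)
= 286.0502 g

286.0502 g


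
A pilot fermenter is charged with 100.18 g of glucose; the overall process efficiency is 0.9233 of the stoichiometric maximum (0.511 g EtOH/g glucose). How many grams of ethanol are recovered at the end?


Actual ethanol: m = 0.511 * 100.18 * 0.9233
m = 47.2656 g

47.2656 g


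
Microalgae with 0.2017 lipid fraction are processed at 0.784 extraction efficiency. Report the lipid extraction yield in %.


Y = lipid_content * extraction_eff * 100
= 0.2017 * 0.784 * 100
= 15.8133%

15.8133%


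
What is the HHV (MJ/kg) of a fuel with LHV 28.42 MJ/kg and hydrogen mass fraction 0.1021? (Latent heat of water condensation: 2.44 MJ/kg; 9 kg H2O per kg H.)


HHV = LHV + H_frac * 9 * 2.44
= 28.42 + 0.1021 * 9 * 2.44
= 30.6621 MJ/kg

30.6621 MJ/kg


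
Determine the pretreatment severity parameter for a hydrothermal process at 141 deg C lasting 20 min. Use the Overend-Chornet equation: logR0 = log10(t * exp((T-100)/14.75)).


logR0 = log10(t * exp((T - 100) / 14.75))
= log10(20 * exp((141 - 100) / 14.75))
= 2.5082

2.5082


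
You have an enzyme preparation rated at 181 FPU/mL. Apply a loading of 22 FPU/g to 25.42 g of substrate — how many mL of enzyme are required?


V = dosage * m_sub / activity
V = 22 * 25.42 / 181
V = 3.0897 mL

3.0897 mL


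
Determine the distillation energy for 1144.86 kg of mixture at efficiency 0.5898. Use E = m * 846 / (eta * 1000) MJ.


E = m * 846 / (eta * 1000)
= 1144.86 * 846 / (0.5898 * 1000)
= 1642.1695 MJ

1642.1695 MJ


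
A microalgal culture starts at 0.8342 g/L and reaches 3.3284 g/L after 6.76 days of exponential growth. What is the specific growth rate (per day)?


mu = ln(X2/X1) / dt
= ln(3.3284/0.8342) / 6.76
= 0.2047 per day

0.2047 per day


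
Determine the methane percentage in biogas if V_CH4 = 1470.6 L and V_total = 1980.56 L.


CH4% = V_CH4 / V_total * 100
= 1470.6 / 1980.56 * 100
= 74.2517%

74.2517%


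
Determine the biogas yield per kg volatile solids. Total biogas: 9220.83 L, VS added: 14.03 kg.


Y = V / VS
= 9220.83 / 14.03
= 657.2224 L/kg VS

657.2224 L/kg VS


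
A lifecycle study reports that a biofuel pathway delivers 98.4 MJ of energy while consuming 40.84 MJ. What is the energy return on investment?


EROI = E_out / E_in
= 98.4 / 40.84
= 2.4094

2.4094


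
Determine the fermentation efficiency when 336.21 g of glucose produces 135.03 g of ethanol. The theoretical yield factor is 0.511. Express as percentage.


Fermentation efficiency = (actual / (0.511 * glucose)) * 100
= (135.03 / (0.511 * 336.21)) * 100
= 78.5957%

78.5957%


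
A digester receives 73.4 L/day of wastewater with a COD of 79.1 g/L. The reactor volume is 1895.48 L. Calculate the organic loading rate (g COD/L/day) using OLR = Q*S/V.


OLR = Q * S / V
= 73.4 * 79.1 / 1895.48
= 3.0630 g/L/day

3.0630 g/L/day


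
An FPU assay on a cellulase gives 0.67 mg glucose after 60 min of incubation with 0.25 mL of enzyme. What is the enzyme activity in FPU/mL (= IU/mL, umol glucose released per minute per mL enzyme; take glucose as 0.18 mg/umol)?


Activity = glucose_mg / (0.18 mg/umol * V_mL * t_min)
= 0.67 / (0.18 * 0.25 * 60)
= 0.2481 FPU/mL

0.2481 FPU/mL


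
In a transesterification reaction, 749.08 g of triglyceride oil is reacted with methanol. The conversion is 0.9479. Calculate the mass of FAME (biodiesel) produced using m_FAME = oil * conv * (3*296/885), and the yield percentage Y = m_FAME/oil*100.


m_FAME = oil * conv * (3 * 296 / 885) = oil * conv * (888/885)
= 749.08 * 0.9479 * 888 / 885
= 712.4599 g
Y = m_FAME / oil * 100 = conv * (888/885) * 100
= 0.9479 * 888 / 885 * 100
= 95.11%

712.4599 g FAME; Y = 95.11%


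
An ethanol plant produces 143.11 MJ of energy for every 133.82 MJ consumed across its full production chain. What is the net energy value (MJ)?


NEV = E_out - E_in
= 143.11 - 133.82
= 9.2900 MJ

9.2900 MJ


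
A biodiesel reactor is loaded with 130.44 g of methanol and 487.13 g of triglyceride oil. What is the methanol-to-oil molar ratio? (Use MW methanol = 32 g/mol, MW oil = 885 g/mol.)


Molar ratio = n_MeOH / n_oil = (MeOH/32) / (oil/885) = (MeOH * 885) / (32 * oil)
= (130.44 * 885) / (32 * 487.13)
= 7.4056

7.4056


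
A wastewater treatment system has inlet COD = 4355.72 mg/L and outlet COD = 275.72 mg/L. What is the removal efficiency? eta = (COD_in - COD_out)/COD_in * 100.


eta = (COD_in - COD_out) / COD_in * 100
= (4355.72 - 275.72) / 4355.72 * 100
= 93.6699%

93.6699%


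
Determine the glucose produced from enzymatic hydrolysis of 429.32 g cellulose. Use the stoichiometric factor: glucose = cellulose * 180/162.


glucose = cellulose * 180/162
= 429.32 * 180/162
= 477.0222 g

477.0222 g


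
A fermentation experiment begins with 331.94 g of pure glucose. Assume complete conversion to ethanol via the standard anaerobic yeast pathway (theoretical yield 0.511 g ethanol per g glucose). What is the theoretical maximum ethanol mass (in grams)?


Theoretical ethanol yield: m_EtOH = 0.511 * m_glucose
m_EtOH = 0.511 * 331.94 = 169.6213 g

169.6213 g


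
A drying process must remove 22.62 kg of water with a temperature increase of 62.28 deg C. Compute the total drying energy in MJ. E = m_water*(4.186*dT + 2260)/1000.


E = m_water * (4.186 * dT + 2260) / 1000
= 22.62 * (4.186 * 62.28 + 2260) / 1000
= 57.0183 MJ

57.0183 MJ


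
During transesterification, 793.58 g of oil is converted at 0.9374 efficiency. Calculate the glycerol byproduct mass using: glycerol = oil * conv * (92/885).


glycerol = oil * conv * (92/885)
= 793.58 * 0.9374 * 92 / 885
= 77.3322 g

77.3322 g


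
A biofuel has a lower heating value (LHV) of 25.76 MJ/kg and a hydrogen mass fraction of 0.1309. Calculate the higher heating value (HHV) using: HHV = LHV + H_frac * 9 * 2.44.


HHV = LHV + H_frac * 9 * 2.44
= 25.76 + 0.1309 * 9 * 2.44
= 28.6346 MJ/kg

28.6346 MJ/kg


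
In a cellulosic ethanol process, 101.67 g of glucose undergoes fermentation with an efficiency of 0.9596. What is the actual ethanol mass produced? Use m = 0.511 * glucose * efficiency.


Actual ethanol: m = 0.511 * 101.67 * 0.9596
m = 49.8545 g

49.8545 g


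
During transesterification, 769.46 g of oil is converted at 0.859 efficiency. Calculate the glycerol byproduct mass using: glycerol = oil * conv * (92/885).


glycerol = oil * conv * (92/885)
= 769.46 * 0.859 * 92 / 885
= 68.7106 g

68.7106 g


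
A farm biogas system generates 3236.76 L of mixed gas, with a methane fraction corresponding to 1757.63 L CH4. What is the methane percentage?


CH4% = V_CH4 / V_total * 100
= 1757.63 / 3236.76 * 100
= 54.3021%

54.3021%


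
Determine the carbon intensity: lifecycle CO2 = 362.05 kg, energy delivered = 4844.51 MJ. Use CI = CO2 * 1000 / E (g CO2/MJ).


CI = CO2 * 1000 / E
= 362.05 * 1000 / 4844.51
= 74.7341 g CO2/MJ

74.7341 g CO2/MJ


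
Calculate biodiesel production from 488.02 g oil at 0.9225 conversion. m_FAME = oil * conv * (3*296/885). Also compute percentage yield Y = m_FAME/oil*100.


m_FAME = oil * conv * (3 * 296 / 885) = oil * conv * (888/885)
= 488.02 * 0.9225 * 888 / 885
= 451.7245 g
Y = m_FAME / oil * 100 = conv * (888/885) * 100
= 0.9225 * 888 / 885 * 100
= 92.56%

451.7245 g FAME; Y = 92.56%


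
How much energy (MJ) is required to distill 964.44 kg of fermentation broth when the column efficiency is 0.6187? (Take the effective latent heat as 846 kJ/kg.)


E = m * 846 / (eta * 1000)
= 964.44 * 846 / (0.6187 * 1000)
= 1318.7591 MJ

1318.7591 MJ


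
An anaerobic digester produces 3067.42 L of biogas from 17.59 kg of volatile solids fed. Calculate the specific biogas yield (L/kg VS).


Y = V / VS
= 3067.42 / 17.59
= 174.3843 L/kg VS

174.3843 L/kg VS


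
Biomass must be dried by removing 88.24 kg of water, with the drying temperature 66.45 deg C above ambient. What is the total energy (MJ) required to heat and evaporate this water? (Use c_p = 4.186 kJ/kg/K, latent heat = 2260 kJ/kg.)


E = m_water * (4.186 * dT + 2260) / 1000
= 88.24 * (4.186 * 66.45 + 2260) / 1000
= 223.9672 MJ

223.9672 MJ


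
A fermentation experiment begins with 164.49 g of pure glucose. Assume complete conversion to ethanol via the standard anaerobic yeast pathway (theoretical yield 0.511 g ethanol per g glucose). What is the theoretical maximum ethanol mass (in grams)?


Theoretical ethanol yield: m_EtOH = 0.511 * m_glucose
m_EtOH = 0.511 * 164.49 = 84.0544 g

84.0544 g


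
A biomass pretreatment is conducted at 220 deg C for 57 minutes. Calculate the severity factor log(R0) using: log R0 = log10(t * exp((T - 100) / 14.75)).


logR0 = log10(t * exp((T - 100) / 14.75))
= log10(57 * exp((220 - 100) / 14.75))
= 5.2891

5.2891


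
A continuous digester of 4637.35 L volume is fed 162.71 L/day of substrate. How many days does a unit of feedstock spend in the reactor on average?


HRT = V / Q
= 4637.35 / 162.71
= 28.5007 days

28.5007 days


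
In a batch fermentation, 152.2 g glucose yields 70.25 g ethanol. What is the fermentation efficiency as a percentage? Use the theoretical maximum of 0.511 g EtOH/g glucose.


Fermentation efficiency = (actual / (0.511 * glucose)) * 100
= (70.25 / (0.511 * 152.2)) * 100
= 90.3256%

90.3256%


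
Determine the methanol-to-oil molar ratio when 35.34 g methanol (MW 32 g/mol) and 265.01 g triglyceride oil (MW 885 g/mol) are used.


Molar ratio = n_MeOH / n_oil = (MeOH/32) / (oil/885) = (MeOH * 885) / (32 * oil)
= (35.34 * 885) / (32 * 265.01)
= 3.6881

3.6881


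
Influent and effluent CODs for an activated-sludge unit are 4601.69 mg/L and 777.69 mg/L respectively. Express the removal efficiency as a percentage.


eta = (COD_in - COD_out) / COD_in * 100
= (4601.69 - 777.69) / 4601.69 * 100
= 83.0999%

83.0999%


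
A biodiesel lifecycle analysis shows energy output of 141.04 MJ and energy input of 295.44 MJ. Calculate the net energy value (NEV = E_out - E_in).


NEV = E_out - E_in
= 141.04 - 295.44
= -154.4000 MJ

-154.4000 MJ


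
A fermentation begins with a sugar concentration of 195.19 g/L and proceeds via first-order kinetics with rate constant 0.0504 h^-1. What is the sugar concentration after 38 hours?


S = S0 * exp(-k * t)
S = 195.19 * exp(-0.0504 * 38)
S = 28.7539 g/L

28.7539 g/L


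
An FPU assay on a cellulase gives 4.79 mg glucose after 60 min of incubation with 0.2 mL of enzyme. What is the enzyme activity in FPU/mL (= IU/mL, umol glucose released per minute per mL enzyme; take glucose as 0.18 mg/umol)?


Activity = glucose_mg / (0.18 mg/umol * V_mL * t_min)
= 4.79 / (0.18 * 0.2 * 60)
= 2.2176 FPU/mL

2.2176 FPU/mL


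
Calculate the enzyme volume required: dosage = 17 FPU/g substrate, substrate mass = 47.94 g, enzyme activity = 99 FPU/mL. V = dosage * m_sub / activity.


V = dosage * m_sub / activity
V = 17 * 47.94 / 99
V = 8.2321 mL

8.2321 mL


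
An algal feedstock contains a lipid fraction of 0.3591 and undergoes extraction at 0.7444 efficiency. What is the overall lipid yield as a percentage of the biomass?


Y = lipid_content * extraction_eff * 100
= 0.3591 * 0.7444 * 100
= 26.7314%

26.7314%


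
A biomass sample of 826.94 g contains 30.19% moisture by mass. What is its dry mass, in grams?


Wd = Ww * (1 - MC/100)
= 826.94 * (1 - 30.19/100)
= 577.2868 g

577.2868 g


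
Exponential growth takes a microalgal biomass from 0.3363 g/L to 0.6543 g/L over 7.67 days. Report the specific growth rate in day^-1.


mu = ln(X2/X1) / dt
= ln(0.6543/0.3363) / 7.67
= 0.0868 per day

0.0868 per day


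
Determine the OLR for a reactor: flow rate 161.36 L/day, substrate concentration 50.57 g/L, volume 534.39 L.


OLR = Q * S / V
= 161.36 * 50.57 / 534.39
= 15.2697 g/L/day

15.2697 g/L/day


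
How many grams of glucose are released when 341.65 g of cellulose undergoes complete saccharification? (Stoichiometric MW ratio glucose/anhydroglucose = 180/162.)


glucose = cellulose * 180/162
= 341.65 * 180/162
= 379.6111 g

379.6111 g


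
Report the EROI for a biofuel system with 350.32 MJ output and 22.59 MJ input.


EROI = E_out / E_in
= 350.32 / 22.59
= 15.5077

15.5077


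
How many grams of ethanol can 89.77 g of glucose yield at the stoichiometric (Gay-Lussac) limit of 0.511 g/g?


Theoretical ethanol yield: m_EtOH = 0.511 * m_glucose
m_EtOH = 0.511 * 89.77 = 45.8725 g

45.8725 g


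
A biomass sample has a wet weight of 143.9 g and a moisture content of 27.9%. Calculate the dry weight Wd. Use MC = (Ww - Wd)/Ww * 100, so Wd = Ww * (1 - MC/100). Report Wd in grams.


Wd = Ww * (1 - MC/100)
= 143.9 * (1 - 27.9/100)
= 103.7519 g

103.7519 g


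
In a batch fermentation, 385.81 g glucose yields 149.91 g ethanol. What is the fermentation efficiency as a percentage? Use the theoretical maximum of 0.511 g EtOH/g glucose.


Fermentation efficiency = (actual / (0.511 * glucose)) * 100
= (149.91 / (0.511 * 385.81)) * 100
= 76.0390%

76.0390%


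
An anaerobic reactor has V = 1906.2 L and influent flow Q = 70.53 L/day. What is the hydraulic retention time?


HRT = V / Q
= 1906.2 / 70.53
= 27.0268 days

27.0268 days


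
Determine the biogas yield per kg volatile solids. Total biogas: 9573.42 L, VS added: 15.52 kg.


Y = V / VS
= 9573.42 / 15.52
= 616.8441 L/kg VS

616.8441 L/kg VS


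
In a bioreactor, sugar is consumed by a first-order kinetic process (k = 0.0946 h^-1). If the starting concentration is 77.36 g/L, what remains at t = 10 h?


S = S0 * exp(-k * t)
S = 77.36 * exp(-0.0946 * 10)
S = 30.0382 g/L

30.0382 g/L


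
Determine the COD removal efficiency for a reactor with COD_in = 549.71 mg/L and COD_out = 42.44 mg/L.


eta = (COD_in - COD_out) / COD_in * 100
= (549.71 - 42.44) / 549.71 * 100
= 92.2796%

92.2796%


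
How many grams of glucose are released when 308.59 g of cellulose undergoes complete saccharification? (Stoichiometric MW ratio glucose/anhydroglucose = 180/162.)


glucose = cellulose * 180/162
= 308.59 * 180/162
= 342.8778 g

342.8778 g


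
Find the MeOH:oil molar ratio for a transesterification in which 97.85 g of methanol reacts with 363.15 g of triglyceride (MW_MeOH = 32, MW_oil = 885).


Molar ratio = n_MeOH / n_oil = (MeOH/32) / (oil/885) = (MeOH * 885) / (32 * oil)
= (97.85 * 885) / (32 * 363.15)
= 7.4519

7.4519


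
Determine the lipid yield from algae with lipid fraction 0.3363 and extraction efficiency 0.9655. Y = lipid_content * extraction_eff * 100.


Y = lipid_content * extraction_eff * 100
= 0.3363 * 0.9655 * 100
= 32.4698%

32.4698%


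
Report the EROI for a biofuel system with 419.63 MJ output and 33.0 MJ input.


EROI = E_out / E_in
= 419.63 / 33.0
= 12.7161

12.7161


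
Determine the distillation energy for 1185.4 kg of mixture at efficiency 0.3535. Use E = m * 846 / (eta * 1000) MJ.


E = m * 846 / (eta * 1000)
= 1185.4 * 846 / (0.3535 * 1000)
= 2836.9120 MJ

2836.9120 MJ


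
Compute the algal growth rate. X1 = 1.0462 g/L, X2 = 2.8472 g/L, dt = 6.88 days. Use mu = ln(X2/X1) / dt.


mu = ln(X2/X1) / dt
= ln(2.8472/1.0462) / 6.88
= 0.1455 per day

0.1455 per day


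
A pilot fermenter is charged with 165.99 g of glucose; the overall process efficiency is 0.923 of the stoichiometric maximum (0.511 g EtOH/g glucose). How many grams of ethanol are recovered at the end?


Actual ethanol: m = 0.511 * 165.99 * 0.923
m = 78.2897 g

78.2897 g


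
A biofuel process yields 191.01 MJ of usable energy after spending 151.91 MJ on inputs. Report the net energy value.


NEV = E_out - E_in
= 191.01 - 151.91
= 39.1000 MJ

39.1000 MJ


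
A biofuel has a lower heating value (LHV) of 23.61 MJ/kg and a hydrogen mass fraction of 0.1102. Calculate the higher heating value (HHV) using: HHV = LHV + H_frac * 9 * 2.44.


HHV = LHV + H_frac * 9 * 2.44
= 23.61 + 0.1102 * 9 * 2.44
= 26.0300 MJ/kg

26.0300 MJ/kg


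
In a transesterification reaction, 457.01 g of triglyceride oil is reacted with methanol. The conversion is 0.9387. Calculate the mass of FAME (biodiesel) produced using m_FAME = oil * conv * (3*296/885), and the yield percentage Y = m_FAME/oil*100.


m_FAME = oil * conv * (3 * 296 / 885) = oil * conv * (888/885)
= 457.01 * 0.9387 * 888 / 885
= 430.4495 g
Y = m_FAME / oil * 100 = conv * (888/885) * 100
= 0.9387 * 888 / 885 * 100
= 94.19%

430.4495 g FAME; Y = 94.19%


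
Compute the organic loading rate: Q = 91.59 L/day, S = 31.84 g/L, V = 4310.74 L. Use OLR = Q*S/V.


OLR = Q * S / V
= 91.59 * 31.84 / 4310.74
= 0.6765 g/L/day

0.6765 g/L/day


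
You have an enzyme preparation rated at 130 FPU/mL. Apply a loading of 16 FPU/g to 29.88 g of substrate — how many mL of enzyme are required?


V = dosage * m_sub / activity
V = 16 * 29.88 / 130
V = 3.6775 mL

3.6775 mL


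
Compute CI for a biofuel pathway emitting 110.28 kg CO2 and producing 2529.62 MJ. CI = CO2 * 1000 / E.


CI = CO2 * 1000 / E
= 110.28 * 1000 / 2529.62
= 43.5955 g CO2/MJ

43.5955 g CO2/MJ


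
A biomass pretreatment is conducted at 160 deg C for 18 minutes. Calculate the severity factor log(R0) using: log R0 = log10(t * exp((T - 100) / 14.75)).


logR0 = log10(t * exp((T - 100) / 14.75))
= log10(18 * exp((160 - 100) / 14.75))
= 3.0219

3.0219


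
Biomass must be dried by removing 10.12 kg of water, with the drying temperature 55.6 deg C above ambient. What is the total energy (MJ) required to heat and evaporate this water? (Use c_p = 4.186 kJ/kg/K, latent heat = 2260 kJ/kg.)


E = m_water * (4.186 * dT + 2260) / 1000
= 10.12 * (4.186 * 55.6 + 2260) / 1000
= 25.2265 MJ

25.2265 MJ


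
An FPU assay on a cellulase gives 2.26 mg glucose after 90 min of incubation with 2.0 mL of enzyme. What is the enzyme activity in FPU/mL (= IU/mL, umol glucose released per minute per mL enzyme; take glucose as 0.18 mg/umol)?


Activity = glucose_mg / (0.18 mg/umol * V_mL * t_min)
= 2.26 / (0.18 * 2.0 * 90)
= 0.0698 FPU/mL

0.0698 FPU/mL


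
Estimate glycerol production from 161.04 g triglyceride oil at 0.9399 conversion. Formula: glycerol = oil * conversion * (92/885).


glycerol = oil * conv * (92/885)
= 161.04 * 0.9399 * 92 / 885
= 15.7348 g

15.7348 g


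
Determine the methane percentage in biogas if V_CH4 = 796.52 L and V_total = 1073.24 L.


CH4% = V_CH4 / V_total * 100
= 796.52 / 1073.24 * 100
= 74.2164%

74.2164%


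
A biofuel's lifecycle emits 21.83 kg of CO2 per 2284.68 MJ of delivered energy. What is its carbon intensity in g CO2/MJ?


CI = CO2 * 1000 / E
= 21.83 * 1000 / 2284.68
= 9.5549 g CO2/MJ

9.5549 g CO2/MJ


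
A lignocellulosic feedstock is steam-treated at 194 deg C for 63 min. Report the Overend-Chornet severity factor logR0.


logR0 = log10(t * exp((T - 100) / 14.75))
= log10(63 * exp((194 - 100) / 14.75))
= 4.5670

4.5670


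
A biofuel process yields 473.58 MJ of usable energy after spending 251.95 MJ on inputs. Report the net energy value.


NEV = E_out - E_in
= 473.58 - 251.95
= 221.6300 MJ

221.6300 MJ


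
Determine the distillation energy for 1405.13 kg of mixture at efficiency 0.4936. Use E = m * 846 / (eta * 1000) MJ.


E = m * 846 / (eta * 1000)
= 1405.13 * 846 / (0.4936 * 1000)
= 2408.3063 MJ

2408.3063 MJ


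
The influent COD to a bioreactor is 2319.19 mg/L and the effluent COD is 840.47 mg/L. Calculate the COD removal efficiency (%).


eta = (COD_in - COD_out) / COD_in * 100
= (2319.19 - 840.47) / 2319.19 * 100
= 63.7602%

63.7602%


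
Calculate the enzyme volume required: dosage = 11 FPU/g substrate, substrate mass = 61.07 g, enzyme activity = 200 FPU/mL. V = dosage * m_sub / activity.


V = dosage * m_sub / activity
V = 11 * 61.07 / 200
V = 3.3588 mL

3.3588 mL


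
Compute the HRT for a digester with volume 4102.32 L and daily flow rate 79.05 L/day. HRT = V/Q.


HRT = V / Q
= 4102.32 / 79.05
= 51.8953 days

51.8953 days


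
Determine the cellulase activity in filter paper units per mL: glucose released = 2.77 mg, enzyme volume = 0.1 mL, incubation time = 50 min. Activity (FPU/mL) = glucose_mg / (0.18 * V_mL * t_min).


Activity = glucose_mg / (0.18 mg/umol * V_mL * t_min)
= 2.77 / (0.18 * 0.1 * 50)
= 3.0778 FPU/mL

3.0778 FPU/mL


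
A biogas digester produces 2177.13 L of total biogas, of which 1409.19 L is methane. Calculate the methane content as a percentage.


CH4% = V_CH4 / V_total * 100
= 1409.19 / 2177.13 * 100
= 64.7270%

64.7270%


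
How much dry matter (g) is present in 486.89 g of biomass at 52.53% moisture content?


Wd = Ww * (1 - MC/100)
= 486.89 * (1 - 52.53/100)
= 231.1267 g

231.1267 g


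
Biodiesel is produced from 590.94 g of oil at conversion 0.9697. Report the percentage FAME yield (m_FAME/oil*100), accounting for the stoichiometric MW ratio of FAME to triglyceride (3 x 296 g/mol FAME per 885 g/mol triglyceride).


m_FAME = oil * conv * (3 * 296 / 885) = oil * conv * (888/885)
= 590.94 * 0.9697 * 888 / 885
= 574.9770 g
Y = m_FAME / oil * 100 = conv * (888/885) * 100
= 0.9697 * 888 / 885 * 100
= 97.30%

97.30%


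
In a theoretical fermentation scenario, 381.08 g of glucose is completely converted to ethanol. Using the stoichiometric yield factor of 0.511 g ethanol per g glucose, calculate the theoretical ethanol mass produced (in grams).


Theoretical ethanol yield: m_EtOH = 0.511 * m_glucose
m_EtOH = 0.511 * 381.08 = 194.7319 g

194.7319 g


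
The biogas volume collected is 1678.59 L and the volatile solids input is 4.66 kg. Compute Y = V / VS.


Y = V / VS
= 1678.59 / 4.66
= 360.2124 L/kg VS

360.2124 L/kg VS


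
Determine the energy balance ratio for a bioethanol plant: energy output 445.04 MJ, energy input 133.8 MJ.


EROI = E_out / E_in
= 445.04 / 133.8
= 3.3262

3.3262


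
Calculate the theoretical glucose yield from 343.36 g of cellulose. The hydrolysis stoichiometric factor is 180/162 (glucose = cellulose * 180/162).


glucose = cellulose * 180/162
= 343.36 * 180/162
= 381.5111 g

381.5111 g


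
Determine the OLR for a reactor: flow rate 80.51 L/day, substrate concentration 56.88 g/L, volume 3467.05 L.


OLR = Q * S / V
= 80.51 * 56.88 / 3467.05
= 1.3208 g/L/day

1.3208 g/L/day


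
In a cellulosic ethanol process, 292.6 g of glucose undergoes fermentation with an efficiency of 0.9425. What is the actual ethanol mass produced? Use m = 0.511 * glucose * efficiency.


Actual ethanol: m = 0.511 * 292.6 * 0.9425
m = 140.9213 g

140.9213 g


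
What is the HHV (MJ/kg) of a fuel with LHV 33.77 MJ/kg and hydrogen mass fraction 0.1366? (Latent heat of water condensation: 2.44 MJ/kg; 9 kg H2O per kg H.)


HHV = LHV + H_frac * 9 * 2.44
= 33.77 + 0.1366 * 9 * 2.44
= 36.7697 MJ/kg

36.7697 MJ/kg


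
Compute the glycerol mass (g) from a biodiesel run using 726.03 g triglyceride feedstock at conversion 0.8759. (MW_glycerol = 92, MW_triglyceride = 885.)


glycerol = oil * conv * (92/885)
= 726.03 * 0.8759 * 92 / 885
= 66.1079 g

66.1079 g


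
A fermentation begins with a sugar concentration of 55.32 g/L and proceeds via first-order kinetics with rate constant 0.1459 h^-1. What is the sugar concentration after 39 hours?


S = S0 * exp(-k * t)
S = 55.32 * exp(-0.1459 * 39)
S = 0.1869 g/L

0.1869 g/L


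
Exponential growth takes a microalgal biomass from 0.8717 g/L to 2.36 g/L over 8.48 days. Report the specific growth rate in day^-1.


mu = ln(X2/X1) / dt
= ln(2.36/0.8717) / 8.48
= 0.1174 per day

0.1174 per day


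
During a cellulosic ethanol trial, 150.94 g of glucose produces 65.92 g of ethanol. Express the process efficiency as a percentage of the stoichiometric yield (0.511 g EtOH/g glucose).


Fermentation efficiency = (actual / (0.511 * glucose)) * 100
= (65.92 / (0.511 * 150.94)) * 100
= 85.4657%

85.4657%


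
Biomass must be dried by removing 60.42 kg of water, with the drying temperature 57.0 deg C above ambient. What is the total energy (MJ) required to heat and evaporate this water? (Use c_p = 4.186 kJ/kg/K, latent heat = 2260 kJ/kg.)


E = m_water * (4.186 * dT + 2260) / 1000
= 60.42 * (4.186 * 57.0 + 2260) / 1000
= 150.9655 MJ

150.9655 MJ


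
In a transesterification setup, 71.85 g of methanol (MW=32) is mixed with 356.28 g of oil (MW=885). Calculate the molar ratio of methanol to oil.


Molar ratio = n_MeOH / n_oil = (MeOH/32) / (oil/885) = (MeOH * 885) / (32 * oil)
= (71.85 * 885) / (32 * 356.28)
= 5.5774

5.5774


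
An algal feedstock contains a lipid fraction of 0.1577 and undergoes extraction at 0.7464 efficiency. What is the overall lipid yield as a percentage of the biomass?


Y = lipid_content * extraction_eff * 100
= 0.1577 * 0.7464 * 100
= 11.7707%

11.7707%


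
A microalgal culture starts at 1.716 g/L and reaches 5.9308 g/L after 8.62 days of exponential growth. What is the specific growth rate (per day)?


mu = ln(X2/X1) / dt
= ln(5.9308/1.716) / 8.62
= 0.1439 per day

0.1439 per day


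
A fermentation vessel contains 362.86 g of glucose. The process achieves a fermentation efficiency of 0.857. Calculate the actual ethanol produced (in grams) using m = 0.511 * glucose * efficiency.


Actual ethanol: m = 0.511 * 362.86 * 0.857
m = 158.9062 g

158.9062 g


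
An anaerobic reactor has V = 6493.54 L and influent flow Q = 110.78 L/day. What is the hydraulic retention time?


HRT = V / Q
= 6493.54 / 110.78
= 58.6165 days

58.6165 days


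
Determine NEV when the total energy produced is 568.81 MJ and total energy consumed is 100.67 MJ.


NEV = E_out - E_in
= 568.81 - 100.67
= 468.1400 MJ

468.1400 MJ


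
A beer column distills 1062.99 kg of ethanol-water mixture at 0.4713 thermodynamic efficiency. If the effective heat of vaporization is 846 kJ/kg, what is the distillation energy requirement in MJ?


E = m * 846 / (eta * 1000)
= 1062.99 * 846 / (0.4713 * 1000)
= 1908.1043 MJ

1908.1043 MJ


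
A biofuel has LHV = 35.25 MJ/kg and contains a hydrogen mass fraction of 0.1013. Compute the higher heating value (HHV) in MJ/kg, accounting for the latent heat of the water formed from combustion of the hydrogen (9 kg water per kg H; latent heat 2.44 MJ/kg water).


HHV = LHV + H_frac * 9 * 2.44
= 35.25 + 0.1013 * 9 * 2.44
= 37.4745 MJ/kg

37.4745 MJ/kg


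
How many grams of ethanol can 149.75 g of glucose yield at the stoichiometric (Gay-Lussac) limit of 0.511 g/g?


Theoretical ethanol yield: m_EtOH = 0.511 * m_glucose
m_EtOH = 0.511 * 149.75 = 76.5222 g

76.5222 g


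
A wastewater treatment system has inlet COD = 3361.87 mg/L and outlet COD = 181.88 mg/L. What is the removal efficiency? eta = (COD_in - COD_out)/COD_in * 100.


eta = (COD_in - COD_out) / COD_in * 100
= (3361.87 - 181.88) / 3361.87 * 100
= 94.5899%

94.5899%
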